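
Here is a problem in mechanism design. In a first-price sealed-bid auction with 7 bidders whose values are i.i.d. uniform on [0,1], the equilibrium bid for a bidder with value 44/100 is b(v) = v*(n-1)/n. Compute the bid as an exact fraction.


Step 1: The symmetric BNE bidding function is b(v) = v * (n-1) / n
Step 2: Substitute v = 11/25 and n = 7
Step 3: b = 11/25 * 6/7
Step 4: b = 66/175

66/175


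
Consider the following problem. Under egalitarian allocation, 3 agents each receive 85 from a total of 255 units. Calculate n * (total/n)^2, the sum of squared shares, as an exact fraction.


Step 1: Each agent's share = 255/3 = 85
Step 2: Square of each share = (85)^2 = 7225
Step 3: Sum of squares = 3 * 7225 = 21675

21675


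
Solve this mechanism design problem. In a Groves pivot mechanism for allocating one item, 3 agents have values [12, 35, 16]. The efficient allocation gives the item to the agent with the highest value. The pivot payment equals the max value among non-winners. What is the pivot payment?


Step 1: The efficient winner is agent 1 with value 35
Step 2: Other agents' values: [12, 16]
Step 3: Pivot payment = max(others) = 16
Step 4: The winner pays 16

16


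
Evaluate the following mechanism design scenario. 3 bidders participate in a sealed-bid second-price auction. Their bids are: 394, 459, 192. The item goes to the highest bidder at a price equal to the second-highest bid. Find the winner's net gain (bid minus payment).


Step 1: Sort bids in descending order: 459, 394, 192
Step 2: The winning bid is the highest: 459
Step 3: The payment equals the second-highest bid: 394
Step 4: Surplus = winner's bid - payment = 459 - 394 = 65

65


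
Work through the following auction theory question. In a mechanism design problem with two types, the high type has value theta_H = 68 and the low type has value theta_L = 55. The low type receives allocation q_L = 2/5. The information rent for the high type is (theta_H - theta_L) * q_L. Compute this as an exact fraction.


Step 1: theta_H - theta_L = 68 - 55 = 13
Step 2: Information rent = (theta_H - theta_L) * q_L
Step 3: = 13 * 2/5
Step 4: = 26/5

26/5


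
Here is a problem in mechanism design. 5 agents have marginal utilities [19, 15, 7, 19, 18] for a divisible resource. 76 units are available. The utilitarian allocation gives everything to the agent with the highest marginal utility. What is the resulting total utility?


Step 1: The marginal utilities are [19, 15, 7, 19, 18]
Step 2: The highest marginal utility is 19
Step 3: All 76 units go to that agent
Step 4: Total utility = 19 * 76 = 1444

1444


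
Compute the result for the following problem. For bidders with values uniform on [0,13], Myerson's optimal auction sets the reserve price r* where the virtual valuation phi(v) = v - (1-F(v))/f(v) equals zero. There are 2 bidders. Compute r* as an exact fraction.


Step 1: For U[0,13], F(v) = v/13 and f(v) = 1/13
Step 2: phi(v) = v - (1 - v/13)/(1/13) = v - (13 - v) = 2v - 13
Step 3: Set phi(r*) = 0: 2r* - 13 = 0
Step 4: r* = 13/2 (the number of bidders n = 2 does not enter)

13/2


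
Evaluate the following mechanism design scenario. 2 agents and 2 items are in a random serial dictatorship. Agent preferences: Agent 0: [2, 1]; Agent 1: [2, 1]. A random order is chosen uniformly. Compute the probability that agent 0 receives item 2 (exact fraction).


Step 1: Agent 0 wants item 2
Step 2: There are 2 possible orderings of agents
Step 3: In 1 orderings, agent 0 gets item 2
Step 4: Probability = 1/2

1/2


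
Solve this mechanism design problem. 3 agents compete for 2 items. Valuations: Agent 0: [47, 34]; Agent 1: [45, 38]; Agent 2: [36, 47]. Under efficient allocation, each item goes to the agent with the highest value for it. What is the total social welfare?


Step 1: For each item, find the maximum value among all agents.
Step 2: Item 0 -> Agent 0 (value 47)
Step 3: Item 1 -> Agent 2 (value 47)
Step 4: Total welfare = 47 + 47 = 94

94


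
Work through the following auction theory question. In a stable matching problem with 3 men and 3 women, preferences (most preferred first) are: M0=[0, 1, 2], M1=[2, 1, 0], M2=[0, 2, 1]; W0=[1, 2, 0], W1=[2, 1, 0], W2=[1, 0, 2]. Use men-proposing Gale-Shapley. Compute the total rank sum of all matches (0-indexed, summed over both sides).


Step 1: Run Gale-Shapley (men propose, women hold best offer):
  M0 proposes to W0; she accepts
  M1 proposes to W2; she accepts
  M2 proposes to W0; she switches from M0
  M0 proposes to W1; she accepts
Step 2: Final matching: W0-M2, W1-M0, W2-M1
Step 3: 0-indexed ranks (man's rank of his match, then woman's): 0 + 1 + 1 + 2 + 0 + 0
Step 4: Total rank sum = 4

4


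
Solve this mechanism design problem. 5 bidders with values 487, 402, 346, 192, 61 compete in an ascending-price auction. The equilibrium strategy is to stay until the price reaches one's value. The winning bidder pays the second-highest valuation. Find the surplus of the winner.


Step 1: Identify the highest value: 487
Step 2: Identify the second-highest value: 402
Step 3: The final price = second-highest value = 402
Step 4: Surplus = 487 - 402 = 85

85


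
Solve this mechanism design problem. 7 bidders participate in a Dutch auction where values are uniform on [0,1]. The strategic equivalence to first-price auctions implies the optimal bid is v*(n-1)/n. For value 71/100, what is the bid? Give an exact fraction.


Step 1: Dutch auctions are strategically equivalent to first-price auctions
Step 2: The equilibrium bid is b(v) = v*(n-1)/n
Step 3: b = 71/100 * 6/7
Step 4: b = 213/350

213/350


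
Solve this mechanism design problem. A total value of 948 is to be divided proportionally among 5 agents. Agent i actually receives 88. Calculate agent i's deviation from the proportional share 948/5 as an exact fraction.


Step 1: Proportional share = 948/5
Step 2: Agent's actual allocation = 88
Step 3: Excess = 88 - 948/5 = -508/5

-508/5


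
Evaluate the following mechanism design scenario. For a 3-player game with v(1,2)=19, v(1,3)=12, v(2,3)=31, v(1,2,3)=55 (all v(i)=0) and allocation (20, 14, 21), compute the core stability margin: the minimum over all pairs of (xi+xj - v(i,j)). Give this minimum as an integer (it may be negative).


Step 1: Slack for coalition (1,2): x1+x2 - v12 = 34 - 19 = 15
Step 2: Slack for coalition (1,3): x1+x3 - v13 = 41 - 12 = 29
Step 3: Slack for coalition (2,3): x2+x3 - v23 = 35 - 31 = 4
Step 4: Minimum slack = min(15, 29, 4) = 4, attained by (2,3); no pair can gain by deviating, so the allocation is in the core

4


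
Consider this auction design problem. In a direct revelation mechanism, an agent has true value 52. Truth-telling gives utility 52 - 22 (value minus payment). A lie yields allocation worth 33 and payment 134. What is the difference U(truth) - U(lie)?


Step 1: U(truth) = value - payment = 52 - 22 = 30
Step 2: U(lie) = allocation - payment = 33 - 134 = -101
Step 3: IC gap = 30 - (-101) = 131

131


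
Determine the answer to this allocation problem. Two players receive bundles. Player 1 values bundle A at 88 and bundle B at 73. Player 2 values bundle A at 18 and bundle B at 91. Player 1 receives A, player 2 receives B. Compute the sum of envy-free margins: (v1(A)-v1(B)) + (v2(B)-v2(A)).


Step 1: Player 1's margin = v1(A) - v1(B) = 88 - 73 = 15
Step 2: Player 2's margin = v2(B) - v2(A) = 91 - 18 = 73
Step 3: Total margin = 15 + 73 = 88

88


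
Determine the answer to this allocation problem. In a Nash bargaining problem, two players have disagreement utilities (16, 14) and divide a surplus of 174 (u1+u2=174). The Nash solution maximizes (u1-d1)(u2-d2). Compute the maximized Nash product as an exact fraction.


Step 1: The Nash solution splits surplus symmetrically above the disagreement point
Step 2: u1 = (total + d1 - d2)/2 = (174 + 16 - 14)/2 = 88
Step 3: u2 = (total - d1 + d2)/2 = (174 - 16 + 14)/2 = 86
Step 4: Nash product = (88 - 16) * (86 - 14)
Step 5: = 72 * 72 = 5184

5184


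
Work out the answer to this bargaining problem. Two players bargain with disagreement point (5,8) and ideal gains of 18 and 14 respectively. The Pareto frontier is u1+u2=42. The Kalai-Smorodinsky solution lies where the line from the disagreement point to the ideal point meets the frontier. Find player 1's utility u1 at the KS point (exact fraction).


Step 1: At the KS point, (u1-d1)/r1 = (u2-d2)/r2 = t and u1+u2 = 42
Step 2: u1 = d1 + r1*t and u2 = d2 + r2*t, so (d1 + r1*t) + (d2 + r2*t) = 42
Step 3: t = (42 - 5 - 8)/(18 + 14) = 29/32
Step 4: u1 = d1 + r1*t = 5 + 18 * 29/32 = 341/16
Step 5: (Check: u2 = d2 + r2*t = 331/16; u1+u2 = 341/16 + 331/16 = 42, on the frontier.)

341/16


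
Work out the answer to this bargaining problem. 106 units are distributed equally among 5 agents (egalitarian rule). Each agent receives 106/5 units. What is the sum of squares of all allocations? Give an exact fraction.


Step 1: Each agent's share = 106/5
Step 2: Square of each share = (106/5)^2 = 11236/25
Step 3: Sum of squares = 5 * 11236/25 = 11236/5

11236/5


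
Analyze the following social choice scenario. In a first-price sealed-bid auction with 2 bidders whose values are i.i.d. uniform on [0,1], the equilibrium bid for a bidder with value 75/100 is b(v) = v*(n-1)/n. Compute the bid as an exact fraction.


Step 1: The symmetric BNE bidding function is b(v) = v * (n-1) / n
Step 2: Substitute v = 3/4 and n = 2
Step 3: b = 3/4 * 1/2
Step 4: b = 3/8

3/8


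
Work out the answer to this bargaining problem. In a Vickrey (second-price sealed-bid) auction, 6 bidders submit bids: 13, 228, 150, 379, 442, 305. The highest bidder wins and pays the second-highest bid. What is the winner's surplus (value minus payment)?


Step 1: Sort bids in descending order: 442, 379, 305, 228, 150, 13
Step 2: The winning bid is the highest: 442
Step 3: The payment equals the second-highest bid: 379
Step 4: Surplus = winner's bid - payment = 442 - 379 = 63

63


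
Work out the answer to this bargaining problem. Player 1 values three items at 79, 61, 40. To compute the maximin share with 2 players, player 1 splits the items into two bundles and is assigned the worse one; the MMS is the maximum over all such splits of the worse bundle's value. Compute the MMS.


Step 1: Item values = 79, 61, 40
Step 2: Enumerate all 2-bundle partitions and take the smaller bundle:
  Partition 1: {79} vs {61,40} -> bundles 79, 101; min = 79
  Partition 2: {61} vs {79,40} -> bundles 61, 119; min = 61
  Partition 3: {40} vs {79,61} -> bundles 40, 140; min = 40
Step 3: MMS = max(79, 61, 40) = 79

79


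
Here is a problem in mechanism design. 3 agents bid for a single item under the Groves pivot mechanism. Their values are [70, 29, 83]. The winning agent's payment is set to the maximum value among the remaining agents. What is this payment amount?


Step 1: The efficient winner is agent 2 with value 83
Step 2: Other agents' values: [70, 29]
Step 3: Pivot payment = max(others) = 70
Step 4: The winner pays 70

70


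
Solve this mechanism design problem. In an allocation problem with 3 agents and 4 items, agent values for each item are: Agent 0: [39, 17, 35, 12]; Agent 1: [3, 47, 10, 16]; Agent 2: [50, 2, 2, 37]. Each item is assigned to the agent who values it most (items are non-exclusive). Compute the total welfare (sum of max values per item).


Step 1: For each item, find the maximum value among all agents.
Step 2: Item 0 -> Agent 2 (value 50)
Step 3: Item 1 -> Agent 1 (value 47)
Step 4: Item 2 -> Agent 0 (value 35)
Step 5: Item 3 -> Agent 2 (value 37)
Step 6: Total welfare = 50 + 47 + 35 + 37 = 169

169


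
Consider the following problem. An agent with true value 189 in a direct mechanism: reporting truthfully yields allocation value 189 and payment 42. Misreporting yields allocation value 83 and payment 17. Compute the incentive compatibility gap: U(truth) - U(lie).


Step 1: U(truth) = value - payment = 189 - 42 = 147
Step 2: U(lie) = allocation - payment = 83 - 17 = 66
Step 3: IC gap = 147 - 66 = 81

81


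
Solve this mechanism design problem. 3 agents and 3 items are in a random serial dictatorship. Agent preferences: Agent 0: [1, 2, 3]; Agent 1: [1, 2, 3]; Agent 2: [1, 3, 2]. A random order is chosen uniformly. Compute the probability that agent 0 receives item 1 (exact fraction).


Step 1: Agent 0 wants item 1
Step 2: There are 6 possible orderings of agents
Step 3: In 2 orderings, agent 0 gets item 1
Step 4: Probability = 2/6 = 1/3

1/3


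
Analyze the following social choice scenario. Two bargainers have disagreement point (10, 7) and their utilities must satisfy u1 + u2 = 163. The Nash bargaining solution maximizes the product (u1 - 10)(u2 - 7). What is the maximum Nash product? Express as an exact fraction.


Step 1: The Nash solution splits surplus symmetrically above the disagreement point
Step 2: u1 = (total + d1 - d2)/2 = (163 + 10 - 7)/2 = 83
Step 3: u2 = (total - d1 + d2)/2 = (163 - 10 + 7)/2 = 80
Step 4: Nash product = (83 - 10) * (80 - 7)
Step 5: = 73 * 73 = 5329

5329


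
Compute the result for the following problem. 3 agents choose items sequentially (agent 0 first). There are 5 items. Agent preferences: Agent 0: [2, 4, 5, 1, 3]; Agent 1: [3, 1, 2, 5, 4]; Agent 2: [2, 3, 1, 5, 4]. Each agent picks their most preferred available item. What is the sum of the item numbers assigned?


Step 1: Agent 0 picks item 2
Step 2: Agent 1 picks item 3
Step 3: Agent 2 picks item 1
Step 4: Sum = 2 + 3 + 1 = 6

6


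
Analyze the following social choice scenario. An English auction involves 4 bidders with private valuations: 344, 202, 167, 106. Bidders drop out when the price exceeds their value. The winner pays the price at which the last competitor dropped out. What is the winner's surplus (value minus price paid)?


Step 1: Identify the highest value: 344
Step 2: Identify the second-highest value: 202
Step 3: The final price = second-highest value = 202
Step 4: Surplus = 344 - 202 = 142

142


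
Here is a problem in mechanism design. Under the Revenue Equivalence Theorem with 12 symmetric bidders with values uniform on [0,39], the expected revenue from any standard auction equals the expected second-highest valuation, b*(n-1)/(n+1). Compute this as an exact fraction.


Step 1: By Revenue Equivalence, expected revenue = b*(n-1)/(n+1)
Step 2: Substituting n = 12, b = 39
Step 3: Revenue = 39*(12-1)/(12+1) = 39*11/13
Step 4: Revenue = 429/13 = 33

33


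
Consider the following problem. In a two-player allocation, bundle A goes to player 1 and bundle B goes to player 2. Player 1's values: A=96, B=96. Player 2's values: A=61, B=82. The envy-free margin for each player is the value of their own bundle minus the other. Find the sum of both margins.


Step 1: Player 1's margin = v1(A) - v1(B) = 96 - 96 = 0
Step 2: Player 2's margin = v2(B) - v2(A) = 82 - 61 = 21
Step 3: Total margin = 0 + 21 = 21

21


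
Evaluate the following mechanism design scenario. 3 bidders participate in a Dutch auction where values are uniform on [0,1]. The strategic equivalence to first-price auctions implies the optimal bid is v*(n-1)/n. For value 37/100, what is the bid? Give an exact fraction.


Step 1: Dutch auctions are strategically equivalent to first-price auctions
Step 2: The equilibrium bid is b(v) = v*(n-1)/n
Step 3: b = 37/100 * 2/3
Step 4: b = 37/150

37/150


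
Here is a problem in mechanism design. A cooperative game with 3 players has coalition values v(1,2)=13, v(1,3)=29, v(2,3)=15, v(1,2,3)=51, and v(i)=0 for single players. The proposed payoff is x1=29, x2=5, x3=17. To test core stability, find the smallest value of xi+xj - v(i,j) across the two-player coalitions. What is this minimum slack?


Step 1: Slack for coalition (1,2): x1+x2 - v12 = 34 - 13 = 21
Step 2: Slack for coalition (1,3): x1+x3 - v13 = 46 - 29 = 17
Step 3: Slack for coalition (2,3): x2+x3 - v23 = 22 - 15 = 7
Step 4: Minimum slack = min(21, 17, 7) = 7, attained by (2,3); no pair can gain by deviating, so the allocation is in the core

7


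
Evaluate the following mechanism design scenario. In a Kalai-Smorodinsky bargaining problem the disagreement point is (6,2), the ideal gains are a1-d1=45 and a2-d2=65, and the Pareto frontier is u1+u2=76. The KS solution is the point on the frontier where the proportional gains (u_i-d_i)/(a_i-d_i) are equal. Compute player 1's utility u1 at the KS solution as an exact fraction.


Step 1: At the KS point, (u1-d1)/r1 = (u2-d2)/r2 = t and u1+u2 = 76
Step 2: u1 = d1 + r1*t and u2 = d2 + r2*t, so (d1 + r1*t) + (d2 + r2*t) = 76
Step 3: t = (76 - 6 - 2)/(45 + 65) = 68/110 = 34/55
Step 4: u1 = d1 + r1*t = 6 + 45 * 34/55 = 372/11
Step 5: (Check: u2 = d2 + r2*t = 464/11; u1+u2 = 372/11 + 464/11 = 76, on the frontier.)

372/11


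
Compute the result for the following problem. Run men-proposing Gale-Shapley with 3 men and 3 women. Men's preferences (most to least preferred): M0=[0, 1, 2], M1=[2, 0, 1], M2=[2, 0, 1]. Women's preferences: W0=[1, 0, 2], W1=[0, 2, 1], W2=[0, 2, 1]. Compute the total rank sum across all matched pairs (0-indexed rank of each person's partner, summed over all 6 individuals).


Step 1: Run Gale-Shapley (men propose, women hold best offer):
  M0 proposes to W0; she accepts
  M1 proposes to W2; she accepts
  M2 proposes to W2; she switches from M1
  M1 proposes to W0; she switches from M0
  M0 proposes to W1; she accepts
Step 2: Final matching: W0-M1, W1-M0, W2-M2
Step 3: 0-indexed ranks (man's rank of his match, then woman's): 1 + 0 + 1 + 0 + 0 + 1
Step 4: Total rank sum = 3

3


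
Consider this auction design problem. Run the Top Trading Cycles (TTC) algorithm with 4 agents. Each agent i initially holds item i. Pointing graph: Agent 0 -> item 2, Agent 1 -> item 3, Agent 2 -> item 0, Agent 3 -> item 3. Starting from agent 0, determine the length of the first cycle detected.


Step 1: Trace the pointer graph from agent 0: 0 -> 2 -> 0
Step 2: A cycle is detected when we revisit agent 0
Step 3: The cycle is: 0 -> 2 -> 0
Step 4: Cycle length = 2

2


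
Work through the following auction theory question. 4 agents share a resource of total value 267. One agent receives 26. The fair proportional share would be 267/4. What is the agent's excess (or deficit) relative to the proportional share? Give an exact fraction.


Step 1: Proportional share = 267/4
Step 2: Agent's actual allocation = 26
Step 3: Excess = 26 - 267/4 = -163/4

-163/4


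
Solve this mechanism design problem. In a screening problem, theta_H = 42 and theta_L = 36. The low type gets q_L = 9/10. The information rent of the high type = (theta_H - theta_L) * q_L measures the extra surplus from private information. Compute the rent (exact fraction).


Step 1: theta_H - theta_L = 42 - 36 = 6
Step 2: Information rent = (theta_H - theta_L) * q_L
Step 3: = 6 * 9/10
Step 4: = 27/5

27/5


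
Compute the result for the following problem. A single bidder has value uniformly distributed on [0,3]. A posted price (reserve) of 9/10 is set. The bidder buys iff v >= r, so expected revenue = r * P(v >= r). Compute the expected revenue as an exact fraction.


Step 1: Posted price r = 9/10, value support [0,3]
Step 2: P(v >= r) = (3 - 9/10)/3 = 7/10
Step 3: Expected revenue = r * P(v >= r) = 9/10 * 7/10
Step 4: Revenue = 63/100

63/100


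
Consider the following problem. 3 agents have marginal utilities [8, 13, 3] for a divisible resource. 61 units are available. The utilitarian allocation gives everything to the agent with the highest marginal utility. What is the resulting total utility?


Step 1: The marginal utilities are [8, 13, 3]
Step 2: The highest marginal utility is 13
Step 3: All 61 units go to that agent
Step 4: Total utility = 13 * 61 = 793

793


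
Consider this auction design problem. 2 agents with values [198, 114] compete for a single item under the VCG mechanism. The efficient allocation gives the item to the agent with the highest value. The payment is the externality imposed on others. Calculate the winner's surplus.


Step 1: The winner is the agent with the highest value: agent 0 with value 198
Step 2: Values of other agents: [114]
Step 3: VCG payment = max of others' values = 114
Step 4: Surplus = 198 - 114 = 84

84


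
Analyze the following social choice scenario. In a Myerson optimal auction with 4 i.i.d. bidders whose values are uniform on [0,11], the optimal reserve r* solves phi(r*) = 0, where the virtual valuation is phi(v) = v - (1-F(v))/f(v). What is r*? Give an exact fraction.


Step 1: For U[0,11], F(v) = v/11 and f(v) = 1/11
Step 2: phi(v) = v - (1 - v/11)/(1/11) = v - (11 - v) = 2v - 11
Step 3: Set phi(r*) = 0: 2r* - 11 = 0
Step 4: r* = 11/2 (the number of bidders n = 4 does not enter)

11/2


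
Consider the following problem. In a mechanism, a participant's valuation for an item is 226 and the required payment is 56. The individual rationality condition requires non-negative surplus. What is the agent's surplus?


Step 1: Surplus = value - payment = 226 - 56 = 170
Step 2: IR is satisfied (surplus >= 0)

170


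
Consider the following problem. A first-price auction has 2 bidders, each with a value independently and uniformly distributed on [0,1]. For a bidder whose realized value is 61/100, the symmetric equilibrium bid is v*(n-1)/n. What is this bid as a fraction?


Step 1: The symmetric BNE bidding function is b(v) = v * (n-1) / n
Step 2: Substitute v = 61/100 and n = 2
Step 3: b = 61/100 * 1/2
Step 4: b = 61/200

61/200


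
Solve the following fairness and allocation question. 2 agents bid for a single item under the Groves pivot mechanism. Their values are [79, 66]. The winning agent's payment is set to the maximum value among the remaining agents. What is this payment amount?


Step 1: The efficient winner is agent 0 with value 79
Step 2: Other agents' values: [66]
Step 3: Pivot payment = max(others) = 66
Step 4: The winner pays 66

66


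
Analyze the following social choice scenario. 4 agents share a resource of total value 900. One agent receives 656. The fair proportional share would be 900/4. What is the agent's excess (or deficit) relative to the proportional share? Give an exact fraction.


Step 1: Proportional share = 900/4 = 225
Step 2: Agent's actual allocation = 656
Step 3: Excess = 656 - 225 = 431

431


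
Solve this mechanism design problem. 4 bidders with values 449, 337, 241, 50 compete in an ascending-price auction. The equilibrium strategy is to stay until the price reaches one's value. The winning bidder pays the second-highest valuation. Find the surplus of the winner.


Step 1: Identify the highest value: 449
Step 2: Identify the second-highest value: 337
Step 3: The final price = second-highest value = 337
Step 4: Surplus = 449 - 337 = 112

112


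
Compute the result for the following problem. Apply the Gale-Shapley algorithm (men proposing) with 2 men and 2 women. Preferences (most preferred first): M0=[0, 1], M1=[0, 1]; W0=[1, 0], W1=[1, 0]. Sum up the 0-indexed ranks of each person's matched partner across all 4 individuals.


Step 1: Run Gale-Shapley (men propose, women hold best offer):
  M0 proposes to W0; she accepts
  M1 proposes to W0; she switches from M0
  M0 proposes to W1; she accepts
Step 2: Final matching: W0-M1, W1-M0
Step 3: 0-indexed ranks (man's rank of his match, then woman's): 0 + 0 + 1 + 1
Step 4: Total rank sum = 2

2


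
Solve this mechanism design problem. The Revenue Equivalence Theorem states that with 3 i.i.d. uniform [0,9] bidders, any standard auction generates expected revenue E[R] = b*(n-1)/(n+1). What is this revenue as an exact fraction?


Step 1: By Revenue Equivalence, expected revenue = b*(n-1)/(n+1)
Step 2: Substituting n = 3, b = 9
Step 3: Revenue = 9*(3-1)/(3+1) = 9*2/4
Step 4: Revenue = 18/4 = 9/2

9/2


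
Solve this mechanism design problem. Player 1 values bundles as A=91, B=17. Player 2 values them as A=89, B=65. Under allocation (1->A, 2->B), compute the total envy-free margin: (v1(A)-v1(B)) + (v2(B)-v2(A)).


Step 1: Player 1's margin = v1(A) - v1(B) = 91 - 17 = 74
Step 2: Player 2's margin = v2(B) - v2(A) = 65 - 89 = -24
Step 3: Total margin = 74 + -24 = 50

50


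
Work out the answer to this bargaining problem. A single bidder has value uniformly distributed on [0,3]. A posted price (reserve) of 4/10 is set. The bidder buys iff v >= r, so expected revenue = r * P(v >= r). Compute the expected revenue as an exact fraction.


Step 1: Posted price r = 2/5, value support [0,3]
Step 2: P(v >= r) = (3 - 2/5)/3 = 13/15
Step 3: Expected revenue = r * P(v >= r) = 2/5 * 13/15
Step 4: Revenue = 26/75

26/75


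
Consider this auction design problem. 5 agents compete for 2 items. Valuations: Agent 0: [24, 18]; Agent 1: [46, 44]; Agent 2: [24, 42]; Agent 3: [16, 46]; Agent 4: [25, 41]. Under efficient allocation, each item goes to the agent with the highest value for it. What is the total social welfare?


Step 1: For each item, find the maximum value among all agents.
Step 2: Item 0 -> Agent 1 (value 46)
Step 3: Item 1 -> Agent 3 (value 46)
Step 4: Total welfare = 46 + 46 = 92

92


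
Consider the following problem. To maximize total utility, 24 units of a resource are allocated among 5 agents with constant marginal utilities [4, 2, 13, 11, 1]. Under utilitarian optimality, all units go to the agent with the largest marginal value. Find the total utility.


Step 1: The marginal utilities are [4, 2, 13, 11, 1]
Step 2: The highest marginal utility is 13
Step 3: All 24 units go to that agent
Step 4: Total utility = 13 * 24 = 312

312


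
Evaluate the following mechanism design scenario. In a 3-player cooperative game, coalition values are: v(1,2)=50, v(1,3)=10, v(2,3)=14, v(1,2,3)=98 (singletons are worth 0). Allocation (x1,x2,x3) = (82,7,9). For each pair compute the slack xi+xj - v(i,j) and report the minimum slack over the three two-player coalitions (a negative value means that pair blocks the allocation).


Step 1: Slack for coalition (1,2): x1+x2 - v12 = 89 - 50 = 39
Step 2: Slack for coalition (1,3): x1+x3 - v13 = 91 - 10 = 81
Step 3: Slack for coalition (2,3): x2+x3 - v23 = 16 - 14 = 2
Step 4: Minimum slack = min(39, 81, 2) = 2, attained by (2,3); no pair can gain by deviating, so the allocation is in the core

2


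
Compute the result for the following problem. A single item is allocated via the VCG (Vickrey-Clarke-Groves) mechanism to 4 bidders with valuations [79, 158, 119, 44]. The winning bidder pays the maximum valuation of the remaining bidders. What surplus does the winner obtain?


Step 1: The winner is the agent with the highest value: agent 1 with value 158
Step 2: Values of other agents: [79, 119, 44]
Step 3: VCG payment = max of others' values = 119
Step 4: Surplus = 158 - 119 = 39

39


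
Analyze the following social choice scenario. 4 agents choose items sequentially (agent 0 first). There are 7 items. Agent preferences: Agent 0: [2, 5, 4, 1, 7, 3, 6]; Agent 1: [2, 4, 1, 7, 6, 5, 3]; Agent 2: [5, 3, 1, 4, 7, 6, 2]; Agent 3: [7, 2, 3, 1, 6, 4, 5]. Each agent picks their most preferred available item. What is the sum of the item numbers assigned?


Step 1: Agent 0 picks item 2
Step 2: Agent 1 picks item 4
Step 3: Agent 2 picks item 5
Step 4: Agent 3 picks item 7
Step 5: Sum = 2 + 4 + 5 + 7 = 18

18


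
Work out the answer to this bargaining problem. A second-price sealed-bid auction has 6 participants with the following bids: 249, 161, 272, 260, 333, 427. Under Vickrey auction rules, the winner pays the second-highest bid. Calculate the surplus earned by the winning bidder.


Step 1: Sort bids in descending order: 427, 333, 272, 260, 249, 161
Step 2: The winning bid is the highest: 427
Step 3: The payment equals the second-highest bid: 333
Step 4: Surplus = winner's bid - payment = 427 - 333 = 94

94


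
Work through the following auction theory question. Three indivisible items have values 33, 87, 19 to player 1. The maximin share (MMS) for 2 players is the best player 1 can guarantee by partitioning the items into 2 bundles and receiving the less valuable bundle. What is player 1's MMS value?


Step 1: Item values = 33, 87, 19
Step 2: Enumerate all 2-bundle partitions and take the smaller bundle:
  Partition 1: {33} vs {87,19} -> bundles 33, 106; min = 33
  Partition 2: {87} vs {33,19} -> bundles 87, 52; min = 52
  Partition 3: {19} vs {33,87} -> bundles 19, 120; min = 19
Step 3: MMS = max(33, 52, 19) = 52

52


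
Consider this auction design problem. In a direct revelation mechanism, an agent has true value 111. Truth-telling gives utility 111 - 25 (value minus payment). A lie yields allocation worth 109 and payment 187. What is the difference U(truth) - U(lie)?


Step 1: U(truth) = value - payment = 111 - 25 = 86
Step 2: U(lie) = allocation - payment = 109 - 187 = -78
Step 3: IC gap = 86 - (-78) = 164

164


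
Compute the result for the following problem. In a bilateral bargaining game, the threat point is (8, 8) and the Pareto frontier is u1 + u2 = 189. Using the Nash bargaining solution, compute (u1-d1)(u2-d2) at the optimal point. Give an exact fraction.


Step 1: The Nash solution splits surplus symmetrically above the disagreement point
Step 2: u1 = (total + d1 - d2)/2 = (189 + 8 - 8)/2 = 189/2
Step 3: u2 = (total - d1 + d2)/2 = (189 - 8 + 8)/2 = 189/2
Step 4: Nash product = (189/2 - 8) * (189/2 - 8)
Step 5: = 173/2 * 173/2 = 29929/4

29929/4


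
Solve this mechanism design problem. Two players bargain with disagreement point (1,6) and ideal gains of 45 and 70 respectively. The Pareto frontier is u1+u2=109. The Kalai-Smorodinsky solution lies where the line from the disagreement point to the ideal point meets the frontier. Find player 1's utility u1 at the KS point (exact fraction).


Step 1: At the KS point, (u1-d1)/r1 = (u2-d2)/r2 = t and u1+u2 = 109
Step 2: u1 = d1 + r1*t and u2 = d2 + r2*t, so (d1 + r1*t) + (d2 + r2*t) = 109
Step 3: t = (109 - 1 - 6)/(45 + 70) = 102/115
Step 4: u1 = d1 + r1*t = 1 + 45 * 102/115 = 941/23
Step 5: (Check: u2 = d2 + r2*t = 1566/23; u1+u2 = 941/23 + 1566/23 = 109, on the frontier.)

941/23


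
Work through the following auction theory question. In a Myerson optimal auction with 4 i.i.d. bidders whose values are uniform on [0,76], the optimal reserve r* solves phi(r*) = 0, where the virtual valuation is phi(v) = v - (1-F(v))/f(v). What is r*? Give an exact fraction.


Step 1: For U[0,76], F(v) = v/76 and f(v) = 1/76
Step 2: phi(v) = v - (1 - v/76)/(1/76) = v - (76 - v) = 2v - 76
Step 3: Set phi(r*) = 0: 2r* - 76 = 0
Step 4: r* = 76/2 = 38 (the number of bidders n = 4 does not enter)

38


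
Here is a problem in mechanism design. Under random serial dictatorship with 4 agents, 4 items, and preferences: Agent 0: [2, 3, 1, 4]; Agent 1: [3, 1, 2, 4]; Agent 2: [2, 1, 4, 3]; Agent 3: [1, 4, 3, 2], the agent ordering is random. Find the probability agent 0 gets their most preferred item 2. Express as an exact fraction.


Step 1: Agent 0 wants item 2
Step 2: There are 24 possible orderings of agents
Step 3: In 12 orderings, agent 0 gets item 2
Step 4: Probability = 12/24 = 1/2

1/2


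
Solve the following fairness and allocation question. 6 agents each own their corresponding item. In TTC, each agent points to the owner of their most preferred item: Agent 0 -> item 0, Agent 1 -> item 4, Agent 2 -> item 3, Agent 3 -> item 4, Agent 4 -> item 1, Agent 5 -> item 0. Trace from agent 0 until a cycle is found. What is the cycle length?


Step 1: Trace the pointer graph from agent 0: 0 -> 0
Step 2: A cycle is detected when we revisit agent 0
Step 3: The cycle is: 0 -> 0
Step 4: Cycle length = 1

1


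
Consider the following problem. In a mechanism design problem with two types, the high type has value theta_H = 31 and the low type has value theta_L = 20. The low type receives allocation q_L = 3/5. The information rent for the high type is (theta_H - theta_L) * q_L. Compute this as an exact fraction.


Step 1: theta_H - theta_L = 31 - 20 = 11
Step 2: Information rent = (theta_H - theta_L) * q_L
Step 3: = 11 * 3/5
Step 4: = 33/5

33/5


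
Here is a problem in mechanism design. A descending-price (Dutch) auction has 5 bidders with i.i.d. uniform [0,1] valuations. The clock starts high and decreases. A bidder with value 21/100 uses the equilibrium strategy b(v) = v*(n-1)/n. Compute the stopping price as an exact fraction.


Step 1: Dutch auctions are strategically equivalent to first-price auctions
Step 2: The equilibrium bid is b(v) = v*(n-1)/n
Step 3: b = 21/100 * 4/5
Step 4: b = 21/125

21/125


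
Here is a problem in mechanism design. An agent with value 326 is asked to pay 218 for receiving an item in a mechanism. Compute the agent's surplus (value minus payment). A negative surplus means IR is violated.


Step 1: Surplus = value - payment = 326 - 218 = 108
Step 2: IR is satisfied (surplus >= 0)

108


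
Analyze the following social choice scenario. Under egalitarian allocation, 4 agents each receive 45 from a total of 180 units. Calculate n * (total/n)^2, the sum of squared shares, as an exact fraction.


Step 1: Each agent's share = 180/4 = 45
Step 2: Square of each share = (45)^2 = 2025
Step 3: Sum of squares = 4 * 2025 = 8100

8100


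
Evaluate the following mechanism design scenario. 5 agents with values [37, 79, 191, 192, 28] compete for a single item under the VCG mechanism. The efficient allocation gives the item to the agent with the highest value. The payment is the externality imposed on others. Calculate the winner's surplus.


Step 1: The winner is the agent with the highest value: agent 3 with value 192
Step 2: Values of other agents: [37, 79, 191, 28]
Step 3: VCG payment = max of others' values = 191
Step 4: Surplus = 192 - 191 = 1

1


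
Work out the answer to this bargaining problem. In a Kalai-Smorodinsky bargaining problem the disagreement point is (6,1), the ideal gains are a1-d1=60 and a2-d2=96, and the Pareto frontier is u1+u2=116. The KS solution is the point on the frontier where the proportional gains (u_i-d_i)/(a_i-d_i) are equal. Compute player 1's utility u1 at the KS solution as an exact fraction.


Step 1: At the KS point, (u1-d1)/r1 = (u2-d2)/r2 = t and u1+u2 = 116
Step 2: u1 = d1 + r1*t and u2 = d2 + r2*t, so (d1 + r1*t) + (d2 + r2*t) = 116
Step 3: t = (116 - 6 - 1)/(60 + 96) = 109/156
Step 4: u1 = d1 + r1*t = 6 + 60 * 109/156 = 623/13
Step 5: (Check: u2 = d2 + r2*t = 885/13; u1+u2 = 623/13 + 885/13 = 116, on the frontier.)

623/13


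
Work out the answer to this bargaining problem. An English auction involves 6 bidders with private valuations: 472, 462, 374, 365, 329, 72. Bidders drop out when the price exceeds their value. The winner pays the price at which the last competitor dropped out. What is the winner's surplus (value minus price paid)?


Step 1: Identify the highest value: 472
Step 2: Identify the second-highest value: 462
Step 3: The final price = second-highest value = 462
Step 4: Surplus = 472 - 462 = 10

10


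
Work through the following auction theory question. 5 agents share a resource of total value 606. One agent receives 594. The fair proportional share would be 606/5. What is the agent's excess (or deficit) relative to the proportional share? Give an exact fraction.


Step 1: Proportional share = 606/5
Step 2: Agent's actual allocation = 594
Step 3: Excess = 594 - 606/5 = 2364/5

2364/5


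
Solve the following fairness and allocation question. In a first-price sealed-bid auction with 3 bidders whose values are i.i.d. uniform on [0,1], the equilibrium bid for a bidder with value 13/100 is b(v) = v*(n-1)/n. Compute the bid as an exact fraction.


Step 1: The symmetric BNE bidding function is b(v) = v * (n-1) / n
Step 2: Substitute v = 13/100 and n = 3
Step 3: b = 13/100 * 2/3
Step 4: b = 13/150

13/150


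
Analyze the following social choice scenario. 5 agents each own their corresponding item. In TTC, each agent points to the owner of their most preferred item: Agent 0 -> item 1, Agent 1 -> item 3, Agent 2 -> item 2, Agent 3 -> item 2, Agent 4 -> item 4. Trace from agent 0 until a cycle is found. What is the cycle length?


Step 1: Trace the pointer graph from agent 0: 0 -> 1 -> 3 -> 2 -> 2
Step 2: A cycle is detected when we revisit agent 2
Step 3: The cycle is: 2 -> 2
Step 4: Cycle length = 1

1


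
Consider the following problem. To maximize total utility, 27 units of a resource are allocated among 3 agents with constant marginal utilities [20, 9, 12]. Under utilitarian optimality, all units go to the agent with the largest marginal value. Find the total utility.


Step 1: The marginal utilities are [20, 9, 12]
Step 2: The highest marginal utility is 20
Step 3: All 27 units go to that agent
Step 4: Total utility = 20 * 27 = 540

540


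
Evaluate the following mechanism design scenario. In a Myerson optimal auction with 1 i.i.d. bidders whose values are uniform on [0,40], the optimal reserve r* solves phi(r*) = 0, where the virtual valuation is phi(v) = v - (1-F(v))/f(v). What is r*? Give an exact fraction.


Step 1: For U[0,40], F(v) = v/40 and f(v) = 1/40
Step 2: phi(v) = v - (1 - v/40)/(1/40) = v - (40 - v) = 2v - 40
Step 3: Set phi(r*) = 0: 2r* - 40 = 0
Step 4: r* = 40/2 = 20 (the number of bidders n = 1 does not enter)

20


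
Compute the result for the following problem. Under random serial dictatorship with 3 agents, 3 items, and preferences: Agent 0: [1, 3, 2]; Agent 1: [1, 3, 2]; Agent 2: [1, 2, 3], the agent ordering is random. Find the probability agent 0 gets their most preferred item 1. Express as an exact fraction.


Step 1: Agent 0 wants item 1
Step 2: There are 6 possible orderings of agents
Step 3: In 2 orderings, agent 0 gets item 1
Step 4: Probability = 2/6 = 1/3

1/3


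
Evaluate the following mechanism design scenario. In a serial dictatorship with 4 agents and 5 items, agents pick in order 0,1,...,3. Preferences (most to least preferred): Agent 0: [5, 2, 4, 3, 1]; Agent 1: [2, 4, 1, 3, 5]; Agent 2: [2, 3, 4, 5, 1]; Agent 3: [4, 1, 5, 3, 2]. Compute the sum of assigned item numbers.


Step 1: Agent 0 picks item 5
Step 2: Agent 1 picks item 2
Step 3: Agent 2 picks item 3
Step 4: Agent 3 picks item 4
Step 5: Sum = 5 + 2 + 3 + 4 = 14

14


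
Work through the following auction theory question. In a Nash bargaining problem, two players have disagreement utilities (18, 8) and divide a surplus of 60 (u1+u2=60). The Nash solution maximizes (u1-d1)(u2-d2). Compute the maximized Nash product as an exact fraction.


Step 1: The Nash solution splits surplus symmetrically above the disagreement point
Step 2: u1 = (total + d1 - d2)/2 = (60 + 18 - 8)/2 = 35
Step 3: u2 = (total - d1 + d2)/2 = (60 - 18 + 8)/2 = 25
Step 4: Nash product = (35 - 18) * (25 - 8)
Step 5: = 17 * 17 = 289

289


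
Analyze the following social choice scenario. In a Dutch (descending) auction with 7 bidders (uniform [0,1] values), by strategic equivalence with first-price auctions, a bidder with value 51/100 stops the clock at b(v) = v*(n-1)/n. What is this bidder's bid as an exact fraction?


Step 1: Dutch auctions are strategically equivalent to first-price auctions
Step 2: The equilibrium bid is b(v) = v*(n-1)/n
Step 3: b = 51/100 * 6/7
Step 4: b = 153/350

153/350


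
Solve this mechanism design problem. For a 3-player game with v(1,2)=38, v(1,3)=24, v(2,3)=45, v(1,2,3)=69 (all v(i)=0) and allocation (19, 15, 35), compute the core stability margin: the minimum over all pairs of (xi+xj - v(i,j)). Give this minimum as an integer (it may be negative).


Step 1: Slack for coalition (1,2): x1+x2 - v12 = 34 - 38 = -4
Step 2: Slack for coalition (1,3): x1+x3 - v13 = 54 - 24 = 30
Step 3: Slack for coalition (2,3): x2+x3 - v23 = 50 - 45 = 5
Step 4: Minimum slack = min(-4, 30, 5) = -4, attained by (1,2); coalition (1,2) can block (slack < 0), so the allocation is not in the core

-4


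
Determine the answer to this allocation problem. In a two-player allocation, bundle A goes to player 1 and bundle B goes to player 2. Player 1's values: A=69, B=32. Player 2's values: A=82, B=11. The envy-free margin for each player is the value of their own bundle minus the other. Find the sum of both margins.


Step 1: Player 1's margin = v1(A) - v1(B) = 69 - 32 = 37
Step 2: Player 2's margin = v2(B) - v2(A) = 11 - 82 = -71
Step 3: Total margin = 37 + -71 = -34

-34
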